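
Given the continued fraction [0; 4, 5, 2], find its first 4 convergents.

0/1, 1/4, 5/21, 11/46

Using the convergent recurrence p_i = a_i*p_{i-1} + p_{i-2}, q_i = a_i*q_{i-1} + q_{i-2} with p_{-2}=0, p_{-1}=1, q_{-2}=1, q_{-1}=0:
  i=0: a_0=0, p_0 = 0*1 + 0 = 0, q_0 = 0*0 + 1 = 1.
  i=1: a_1=4, p_1 = 4*0 + 1 = 1, q_1 = 4*1 + 0 = 4.
  i=2: a_2=5, p_2 = 5*1 + 0 = 5, q_2 = 5*4 + 1 = 21.
  i=3: a_3=2, p_3 = 2*5 + 1 = 11, q_3 = 2*21 + 4 = 46.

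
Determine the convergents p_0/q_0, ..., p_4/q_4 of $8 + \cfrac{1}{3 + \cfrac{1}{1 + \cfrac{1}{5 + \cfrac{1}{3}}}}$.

Using the convergent recurrence p_i = a_i*p_{i-1} + p_{i-2}, q_i = a_i*q_{i-1} + q_{i-2} with p_{-2}=0, p_{-1}=1, q_{-2}=1, q_{-1}=0:
  i=0: a_0=8, p_0 = 8*1 + 0 = 8, q_0 = 8*0 + 1 = 1.
  i=1: a_1=3, p_1 = 3*8 + 1 = 25, q_1 = 3*1 + 0 = 3.
  i=2: a_2=1, p_2 = 1*25 + 8 = 33, q_2 = 1*3 + 1 = 4.
  i=3: a_3=5, p_3 = 5*33 + 25 = 190, q_3 = 5*4 + 3 = 23.
  i=4: a_4=3, p_4 = 3*190 + 33 = 603, q_4 = 3*23 + 4 = 73.

8/1, 25/3, 33/4, 190/23, 603/73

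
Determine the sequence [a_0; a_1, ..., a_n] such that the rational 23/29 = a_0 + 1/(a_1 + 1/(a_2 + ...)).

[0; 1, 3, 1, 5]

Run the Euclidean algorithm on 23 and 29; the successive quotients are the partial quotients a_0, a_1, ... (each step inverts the fractional part left over by the previous one):
  23 = 0*29 + 23, so a_0 = 0.
  29 = 1*23 + 6, so a_1 = 1.
  23 = 3*6 + 5, so a_2 = 3.
  6 = 1*5 + 1, so a_3 = 1.
  5 = 5*1 + 0, so a_4 = 5.
The remainder reaches 0 after 5 divisions, so the expansion has 5 partial quotients, read off in order.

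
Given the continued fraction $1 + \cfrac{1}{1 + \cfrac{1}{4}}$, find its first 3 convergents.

Using the convergent recurrence p_i = a_i*p_{i-1} + p_{i-2}, q_i = a_i*q_{i-1} + q_{i-2} with p_{-2}=0, p_{-1}=1, q_{-2}=1, q_{-1}=0:
  i=0: a_0=1, p_0 = 1*1 + 0 = 1, q_0 = 1*0 + 1 = 1.
  i=1: a_1=1, p_1 = 1*1 + 1 = 2, q_1 = 1*1 + 0 = 1.
  i=2: a_2=4, p_2 = 4*2 + 1 = 9, q_2 = 4*1 + 1 = 5.

1/1, 2/1, 9/5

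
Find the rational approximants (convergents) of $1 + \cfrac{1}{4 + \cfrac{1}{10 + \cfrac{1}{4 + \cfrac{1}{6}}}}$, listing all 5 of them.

Using the convergent recurrence p_i = a_i*p_{i-1} + p_{i-2}, q_i = a_i*q_{i-1} + q_{i-2} with p_{-2}=0, p_{-1}=1, q_{-2}=1, q_{-1}=0:
  i=0: a_0=1, p_0 = 1*1 + 0 = 1, q_0 = 1*0 + 1 = 1.
  i=1: a_1=4, p_1 = 4*1 + 1 = 5, q_1 = 4*1 + 0 = 4.
  i=2: a_2=10, p_2 = 10*5 + 1 = 51, q_2 = 10*4 + 1 = 41.
  i=3: a_3=4, p_3 = 4*51 + 5 = 209, q_3 = 4*41 + 4 = 168.
  i=4: a_4=6, p_4 = 6*209 + 51 = 1305, q_4 = 6*168 + 41 = 1049.

1/1, 5/4, 51/41, 209/168, 1305/1049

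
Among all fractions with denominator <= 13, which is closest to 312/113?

36/13

Expand x = 312/113 as a continued fraction with the Euclidean algorithm:
  312 = 2*113 + 86, so a_0 = 2.
  113 = 1*86 + 27, so a_1 = 1.
  86 = 3*27 + 5, so a_2 = 3.
  27 = 5*5 + 2, so a_3 = 5.
  5 = 2*2 + 1, so a_4 = 2.
  2 = 2*1 + 0, so a_5 = 2.
so x = [2; 1, 3, 5, 2, 2].
Convergents (p_i = a_i*p_{i-1} + p_{i-2}, q_i = a_i*q_{i-1} + q_{i-2} with p_{-2}=0, p_{-1}=1, q_{-2}=1, q_{-1}=0), until the denominator exceeds 13:
  i=0: a_0=2, p_0 = 2*1 + 0 = 2, q_0 = 2*0 + 1 = 1.
  i=1: a_1=1, p_1 = 1*2 + 1 = 3, q_1 = 1*1 + 0 = 1.
  i=2: a_2=3, p_2 = 3*3 + 2 = 11, q_2 = 3*1 + 1 = 4.
  i=3: a_3=5, p_3 = 5*11 + 3 = 58, q_3 = 5*4 + 1 = 21.
q_3 = 21 > 13, so the last convergent with denominator <= 13 is p_2/q_2 = 11/4.
The closest fraction with denominator <= 13 is either p_2/q_2 or the intermediate fraction (k*p_2 + p_1)/(k*q_2 + q_1) with the largest k >= 1 whose denominator stays <= 13; these approach x as k grows, and every other convergent or intermediate fraction in range is farther away.
Largest k: floor((13 - q_1)/q_2) = floor((13 - 1)/4) = 3.
That gives (3*11 + 3)/(3*4 + 1) = 36/13.
Compare the errors: |x - 11/4| = |312*4 - 11*113|/(113*4) = 5/452, and |x - 36/13| = |312*13 - 36*113|/(113*13) = 12/1469.
Cross-multiplying, 12*452 = 5424 < 7345 = 5*1469, so 12/1469 is smaller: the intermediate fraction 36/13 is closer to x than 11/4.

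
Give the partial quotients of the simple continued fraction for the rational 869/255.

Run the Euclidean algorithm on 869 and 255; the successive quotients are the partial quotients a_0, a_1, ... (each step inverts the fractional part left over by the previous one):
  869 = 3*255 + 104, so a_0 = 3.
  255 = 2*104 + 47, so a_1 = 2.
  104 = 2*47 + 10, so a_2 = 2.
  47 = 4*10 + 7, so a_3 = 4.
  10 = 1*7 + 3, so a_4 = 1.
  7 = 2*3 + 1, so a_5 = 2.
  3 = 3*1 + 0, so a_6 = 3.
The remainder reaches 0 after 7 divisions, so the expansion has 7 partial quotients, read off in order.

[3; 2, 2, 4, 1, 2, 3]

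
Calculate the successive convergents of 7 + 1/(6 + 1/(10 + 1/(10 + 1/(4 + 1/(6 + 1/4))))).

Using the convergent recurrence p_i = a_i*p_{i-1} + p_{i-2}, q_i = a_i*q_{i-1} + q_{i-2} with p_{-2}=0, p_{-1}=1, q_{-2}=1, q_{-1}=0:
  i=0: a_0=7, p_0 = 7*1 + 0 = 7, q_0 = 7*0 + 1 = 1.
  i=1: a_1=6, p_1 = 6*7 + 1 = 43, q_1 = 6*1 + 0 = 6.
  i=2: a_2=10, p_2 = 10*43 + 7 = 437, q_2 = 10*6 + 1 = 61.
  i=3: a_3=10, p_3 = 10*437 + 43 = 4413, q_3 = 10*61 + 6 = 616.
  i=4: a_4=4, p_4 = 4*4413 + 437 = 18089, q_4 = 4*616 + 61 = 2525.
  i=5: a_5=6, p_5 = 6*18089 + 4413 = 112947, q_5 = 6*2525 + 616 = 15766.
  i=6: a_6=4, p_6 = 4*112947 + 18089 = 469877, q_6 = 4*15766 + 2525 = 65589.

7/1, 43/6, 437/61, 4413/616, 18089/2525, 112947/15766, 469877/65589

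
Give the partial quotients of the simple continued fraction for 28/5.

Run the Euclidean algorithm on 28 and 5; the successive quotients are the partial quotients a_0, a_1, ... (each step inverts the fractional part left over by the previous one):
  28 = 5*5 + 3, so a_0 = 5.
  5 = 1*3 + 2, so a_1 = 1.
  3 = 1*2 + 1, so a_2 = 1.
  2 = 2*1 + 0, so a_3 = 2.
The remainder reaches 0 after 4 divisions, so the expansion has 4 partial quotients, read off in order.

[5; 1, 1, 2]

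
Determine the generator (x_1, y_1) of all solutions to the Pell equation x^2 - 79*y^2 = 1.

First expand sqrt(79) as a continued fraction. With x_i = (sqrt(79) + m_i)/d_i and (m_0, d_0) = (0, 1): a_0 = floor(sqrt(79)) = 8, since 8^2 = 64 <= 79 < 81 = 9^2.
Iterate m_{i+1} = d_i*a_i - m_i, d_{i+1} = (79 - m_{i+1}^2)/d_i, a_{i+1} = floor((a_0 + m_{i+1})/d_{i+1}):
  m_1 = 1*8 - 0 = 8, d_1 = (79 - 8^2)/1 = 15/1 = 15, a_1 = floor((8 + 8)/15) = 1.
  m_2 = 15*1 - 8 = 7, d_2 = (79 - 7^2)/15 = 30/15 = 2, a_2 = floor((8 + 7)/2) = 7.
  m_3 = 2*7 - 7 = 7, d_3 = (79 - 7^2)/2 = 30/2 = 15, a_3 = floor((8 + 7)/15) = 1.
  m_4 = 15*1 - 7 = 8, d_4 = (79 - 8^2)/15 = 15/15 = 1, a_4 = floor((8 + 8)/1) = 16.
  m_5 = 1*16 - 8 = 8, d_5 = (79 - 8^2)/1 = 15/1 = 15: (m_5, d_5) = (m_1, d_1) = (8, 15), so from here the quotients repeat a_1, ..., a_4; the period length is 4.
So sqrt(79) = [8; (1, 7, 1, 16)] with period length k = 4.
k is even, so the fundamental solution of x^2 - 79y^2 = 1 is (p_{k-1}, q_{k-1}) = (p_3, q_3); compute convergents through index 3.
Convergents (p_i = a_i*p_{i-1} + p_{i-2}, q_i = a_i*q_{i-1} + q_{i-2} with p_{-2}=0, p_{-1}=1, q_{-2}=1, q_{-1}=0):
  i=0: a_0=8, p_0 = 8*1 + 0 = 8, q_0 = 8*0 + 1 = 1.
  i=1: a_1=1, p_1 = 1*8 + 1 = 9, q_1 = 1*1 + 0 = 1.
  i=2: a_2=7, p_2 = 7*9 + 8 = 71, q_2 = 7*1 + 1 = 8.
  i=3: a_3=1, p_3 = 1*71 + 9 = 80, q_3 = 1*8 + 1 = 9.
Check: 80^2 - 79*9^2 = 6400 - 6399 = 1, so (x, y) = (80, 9) solves the equation, and by the theorem it is the least positive solution.

(x, y) = (80, 9)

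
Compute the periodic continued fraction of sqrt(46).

[6; (1, 3, 1, 1, 2, 6, 2, 1, 1, 3, 1, 12)]

Write x_i = (sqrt(46) + m_i)/d_i with (m_0, d_0) = (0, 1). a_0 = floor(sqrt(46)) = 6, since 6^2 = 36 <= 46 < 49 = 7^2.
Iterate m_{i+1} = d_i*a_i - m_i, d_{i+1} = (46 - m_{i+1}^2)/d_i, a_{i+1} = floor((a_0 + m_{i+1})/d_{i+1}):
  m_1 = 1*6 - 0 = 6, d_1 = (46 - 6^2)/1 = 10/1 = 10, a_1 = floor((6 + 6)/10) = 1.
  m_2 = 10*1 - 6 = 4, d_2 = (46 - 4^2)/10 = 30/10 = 3, a_2 = floor((6 + 4)/3) = 3.
  m_3 = 3*3 - 4 = 5, d_3 = (46 - 5^2)/3 = 21/3 = 7, a_3 = floor((6 + 5)/7) = 1.
  m_4 = 7*1 - 5 = 2, d_4 = (46 - 2^2)/7 = 42/7 = 6, a_4 = floor((6 + 2)/6) = 1.
  m_5 = 6*1 - 2 = 4, d_5 = (46 - 4^2)/6 = 30/6 = 5, a_5 = floor((6 + 4)/5) = 2.
  m_6 = 5*2 - 4 = 6, d_6 = (46 - 6^2)/5 = 10/5 = 2, a_6 = floor((6 + 6)/2) = 6.
  m_7 = 2*6 - 6 = 6, d_7 = (46 - 6^2)/2 = 10/2 = 5, a_7 = floor((6 + 6)/5) = 2.
  m_8 = 5*2 - 6 = 4, d_8 = (46 - 4^2)/5 = 30/5 = 6, a_8 = floor((6 + 4)/6) = 1.
  m_9 = 6*1 - 4 = 2, d_9 = (46 - 2^2)/6 = 42/6 = 7, a_9 = floor((6 + 2)/7) = 1.
  m_10 = 7*1 - 2 = 5, d_10 = (46 - 5^2)/7 = 21/7 = 3, a_10 = floor((6 + 5)/3) = 3.
  m_11 = 3*3 - 5 = 4, d_11 = (46 - 4^2)/3 = 30/3 = 10, a_11 = floor((6 + 4)/10) = 1.
  m_12 = 10*1 - 4 = 6, d_12 = (46 - 6^2)/10 = 10/10 = 1, a_12 = floor((6 + 6)/1) = 12.
  m_13 = 1*12 - 6 = 6, d_13 = (46 - 6^2)/1 = 10/1 = 10: (m_13, d_13) = (m_1, d_1) = (6, 10), so from here the quotients repeat a_1, ..., a_12; the period length is 12.
Hence the expansion of sqrt(46) is a_0 = 6 followed by the repeating block 1, 3, 1, 1, 2, 6, 2, 1, 1, 3, 1, 12 (period 12).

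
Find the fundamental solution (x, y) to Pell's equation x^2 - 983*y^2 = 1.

(x, y) = (284088, 9061)

First expand sqrt(983) as a continued fraction. With x_i = (sqrt(983) + m_i)/d_i and (m_0, d_0) = (0, 1): a_0 = floor(sqrt(983)) = 31, since 31^2 = 961 <= 983 < 1024 = 32^2.
Iterate m_{i+1} = d_i*a_i - m_i, d_{i+1} = (983 - m_{i+1}^2)/d_i, a_{i+1} = floor((a_0 + m_{i+1})/d_{i+1}):
  m_1 = 1*31 - 0 = 31, d_1 = (983 - 31^2)/1 = 22/1 = 22, a_1 = floor((31 + 31)/22) = 2.
  m_2 = 22*2 - 31 = 13, d_2 = (983 - 13^2)/22 = 814/22 = 37, a_2 = floor((31 + 13)/37) = 1.
  m_3 = 37*1 - 13 = 24, d_3 = (983 - 24^2)/37 = 407/37 = 11, a_3 = floor((31 + 24)/11) = 5.
  m_4 = 11*5 - 24 = 31, d_4 = (983 - 31^2)/11 = 22/11 = 2, a_4 = floor((31 + 31)/2) = 31.
  m_5 = 2*31 - 31 = 31, d_5 = (983 - 31^2)/2 = 22/2 = 11, a_5 = floor((31 + 31)/11) = 5.
  m_6 = 11*5 - 31 = 24, d_6 = (983 - 24^2)/11 = 407/11 = 37, a_6 = floor((31 + 24)/37) = 1.
  m_7 = 37*1 - 24 = 13, d_7 = (983 - 13^2)/37 = 814/37 = 22, a_7 = floor((31 + 13)/22) = 2.
  m_8 = 22*2 - 13 = 31, d_8 = (983 - 31^2)/22 = 22/22 = 1, a_8 = floor((31 + 31)/1) = 62.
  m_9 = 1*62 - 31 = 31, d_9 = (983 - 31^2)/1 = 22/1 = 22: (m_9, d_9) = (m_1, d_1) = (31, 22), so from here the quotients repeat a_1, ..., a_8; the period length is 8.
So sqrt(983) = [31; (2, 1, 5, 31, 5, 1, 2, 62)] with period length k = 8.
k is even, so the fundamental solution of x^2 - 983y^2 = 1 is (p_{k-1}, q_{k-1}) = (p_7, q_7); compute convergents through index 7.
Convergents (p_i = a_i*p_{i-1} + p_{i-2}, q_i = a_i*q_{i-1} + q_{i-2} with p_{-2}=0, p_{-1}=1, q_{-2}=1, q_{-1}=0):
  i=0: a_0=31, p_0 = 31*1 + 0 = 31, q_0 = 31*0 + 1 = 1.
  i=1: a_1=2, p_1 = 2*31 + 1 = 63, q_1 = 2*1 + 0 = 2.
  i=2: a_2=1, p_2 = 1*63 + 31 = 94, q_2 = 1*2 + 1 = 3.
  i=3: a_3=5, p_3 = 5*94 + 63 = 533, q_3 = 5*3 + 2 = 17.
  i=4: a_4=31, p_4 = 31*533 + 94 = 16617, q_4 = 31*17 + 3 = 530.
  i=5: a_5=5, p_5 = 5*16617 + 533 = 83618, q_5 = 5*530 + 17 = 2667.
  i=6: a_6=1, p_6 = 1*83618 + 16617 = 100235, q_6 = 1*2667 + 530 = 3197.
  i=7: a_7=2, p_7 = 2*100235 + 83618 = 284088, q_7 = 2*3197 + 2667 = 9061.
Check: 284088^2 - 983*9061^2 = 80705991744 - 80705991743 = 1, so (x, y) = (284088, 9061) solves the equation, and by the theorem it is the least positive solution.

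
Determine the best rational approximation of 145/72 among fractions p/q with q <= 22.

2/1

Expand x = 145/72 as a continued fraction with the Euclidean algorithm:
  145 = 2*72 + 1, so a_0 = 2.
  72 = 72*1 + 0, so a_1 = 72.
so x = [2; 72].
Convergents (p_i = a_i*p_{i-1} + p_{i-2}, q_i = a_i*q_{i-1} + q_{i-2} with p_{-2}=0, p_{-1}=1, q_{-2}=1, q_{-1}=0), until the denominator exceeds 22:
  i=0: a_0=2, p_0 = 2*1 + 0 = 2, q_0 = 2*0 + 1 = 1.
  i=1: a_1=72, p_1 = 72*2 + 1 = 145, q_1 = 72*1 + 0 = 72.
q_1 = 72 > 22, so the last convergent with denominator <= 22 is p_0/q_0 = 2/1.
The closest fraction with denominator <= 22 is either p_0/q_0 or the intermediate fraction (k*p_0 + p_{-1})/(k*q_0 + q_{-1}) with the largest k >= 1 whose denominator stays <= 22; these approach x as k grows, and every other convergent or intermediate fraction in range is farther away.
Largest k: floor((22 - q_{-1})/q_0) = floor((22 - 0)/1) = 22 (using the seeds p_{-1} = 1, q_{-1} = 0).
That gives (22*2 + 1)/(22*1 + 0) = 45/22.
Compare the errors: |x - 2/1| = |145*1 - 2*72|/(72*1) = 1/72, and |x - 45/22| = |145*22 - 45*72|/(72*22) = 50/1584.
Cross-multiplying, 1*1584 = 1584 < 3600 = 50*72, so 1/72 is smaller: the convergent 2/1 is closer to x than 45/22.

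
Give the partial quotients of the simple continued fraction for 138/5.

Run the Euclidean algorithm on 138 and 5; the successive quotients are the partial quotients a_0, a_1, ... (each step inverts the fractional part left over by the previous one):
  138 = 27*5 + 3, so a_0 = 27.
  5 = 1*3 + 2, so a_1 = 1.
  3 = 1*2 + 1, so a_2 = 1.
  2 = 2*1 + 0, so a_3 = 2.
The remainder reaches 0 after 4 divisions, so the expansion has 4 partial quotients, read off in order.

[27; 1, 1, 2]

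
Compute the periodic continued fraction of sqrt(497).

[22; (3, 2, 2, 5, 6, 5, 2, 2, 3, 44)]

Write x_i = (sqrt(497) + m_i)/d_i with (m_0, d_0) = (0, 1). a_0 = floor(sqrt(497)) = 22, since 22^2 = 484 <= 497 < 529 = 23^2.
Iterate m_{i+1} = d_i*a_i - m_i, d_{i+1} = (497 - m_{i+1}^2)/d_i, a_{i+1} = floor((a_0 + m_{i+1})/d_{i+1}):
  m_1 = 1*22 - 0 = 22, d_1 = (497 - 22^2)/1 = 13/1 = 13, a_1 = floor((22 + 22)/13) = 3.
  m_2 = 13*3 - 22 = 17, d_2 = (497 - 17^2)/13 = 208/13 = 16, a_2 = floor((22 + 17)/16) = 2.
  m_3 = 16*2 - 17 = 15, d_3 = (497 - 15^2)/16 = 272/16 = 17, a_3 = floor((22 + 15)/17) = 2.
  m_4 = 17*2 - 15 = 19, d_4 = (497 - 19^2)/17 = 136/17 = 8, a_4 = floor((22 + 19)/8) = 5.
  m_5 = 8*5 - 19 = 21, d_5 = (497 - 21^2)/8 = 56/8 = 7, a_5 = floor((22 + 21)/7) = 6.
  m_6 = 7*6 - 21 = 21, d_6 = (497 - 21^2)/7 = 56/7 = 8, a_6 = floor((22 + 21)/8) = 5.
  m_7 = 8*5 - 21 = 19, d_7 = (497 - 19^2)/8 = 136/8 = 17, a_7 = floor((22 + 19)/17) = 2.
  m_8 = 17*2 - 19 = 15, d_8 = (497 - 15^2)/17 = 272/17 = 16, a_8 = floor((22 + 15)/16) = 2.
  m_9 = 16*2 - 15 = 17, d_9 = (497 - 17^2)/16 = 208/16 = 13, a_9 = floor((22 + 17)/13) = 3.
  m_10 = 13*3 - 17 = 22, d_10 = (497 - 22^2)/13 = 13/13 = 1, a_10 = floor((22 + 22)/1) = 44.
  m_11 = 1*44 - 22 = 22, d_11 = (497 - 22^2)/1 = 13/1 = 13: (m_11, d_11) = (m_1, d_1) = (22, 13), so from here the quotients repeat a_1, ..., a_10; the period length is 10.
Hence the expansion of sqrt(497) is a_0 = 22 followed by the repeating block 3, 2, 2, 5, 6, 5, 2, 2, 3, 44 (period 10).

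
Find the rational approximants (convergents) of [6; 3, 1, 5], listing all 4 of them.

6/1, 19/3, 25/4, 144/23

Using the convergent recurrence p_i = a_i*p_{i-1} + p_{i-2}, q_i = a_i*q_{i-1} + q_{i-2} with p_{-2}=0, p_{-1}=1, q_{-2}=1, q_{-1}=0:
  i=0: a_0=6, p_0 = 6*1 + 0 = 6, q_0 = 6*0 + 1 = 1.
  i=1: a_1=3, p_1 = 3*6 + 1 = 19, q_1 = 3*1 + 0 = 3.
  i=2: a_2=1, p_2 = 1*19 + 6 = 25, q_2 = 1*3 + 1 = 4.
  i=3: a_3=5, p_3 = 5*25 + 19 = 144, q_3 = 5*4 + 3 = 23.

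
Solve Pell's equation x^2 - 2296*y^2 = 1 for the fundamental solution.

First expand sqrt(2296) as a continued fraction. With x_i = (sqrt(2296) + m_i)/d_i and (m_0, d_0) = (0, 1): a_0 = floor(sqrt(2296)) = 47, since 47^2 = 2209 <= 2296 < 2304 = 48^2.
Iterate m_{i+1} = d_i*a_i - m_i, d_{i+1} = (2296 - m_{i+1}^2)/d_i, a_{i+1} = floor((a_0 + m_{i+1})/d_{i+1}):
  m_1 = 1*47 - 0 = 47, d_1 = (2296 - 47^2)/1 = 87/1 = 87, a_1 = floor((47 + 47)/87) = 1.
  m_2 = 87*1 - 47 = 40, d_2 = (2296 - 40^2)/87 = 696/87 = 8, a_2 = floor((47 + 40)/8) = 10.
  m_3 = 8*10 - 40 = 40, d_3 = (2296 - 40^2)/8 = 696/8 = 87, a_3 = floor((47 + 40)/87) = 1.
  m_4 = 87*1 - 40 = 47, d_4 = (2296 - 47^2)/87 = 87/87 = 1, a_4 = floor((47 + 47)/1) = 94.
  m_5 = 1*94 - 47 = 47, d_5 = (2296 - 47^2)/1 = 87/1 = 87: (m_5, d_5) = (m_1, d_1) = (47, 87), so from here the quotients repeat a_1, ..., a_4; the period length is 4.
So sqrt(2296) = [47; (1, 10, 1, 94)] with period length k = 4.
k is even, so the fundamental solution of x^2 - 2296y^2 = 1 is (p_{k-1}, q_{k-1}) = (p_3, q_3); compute convergents through index 3.
Convergents (p_i = a_i*p_{i-1} + p_{i-2}, q_i = a_i*q_{i-1} + q_{i-2} with p_{-2}=0, p_{-1}=1, q_{-2}=1, q_{-1}=0):
  i=0: a_0=47, p_0 = 47*1 + 0 = 47, q_0 = 47*0 + 1 = 1.
  i=1: a_1=1, p_1 = 1*47 + 1 = 48, q_1 = 1*1 + 0 = 1.
  i=2: a_2=10, p_2 = 10*48 + 47 = 527, q_2 = 10*1 + 1 = 11.
  i=3: a_3=1, p_3 = 1*527 + 48 = 575, q_3 = 1*11 + 1 = 12.
Check: 575^2 - 2296*12^2 = 330625 - 330624 = 1, so (x, y) = (575, 12) solves the equation, and by the theorem it is the least positive solution.

(x, y) = (575, 12)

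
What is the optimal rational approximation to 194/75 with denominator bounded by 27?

44/17

Expand x = 194/75 as a continued fraction with the Euclidean algorithm:
  194 = 2*75 + 44, so a_0 = 2.
  75 = 1*44 + 31, so a_1 = 1.
  44 = 1*31 + 13, so a_2 = 1.
  31 = 2*13 + 5, so a_3 = 2.
  13 = 2*5 + 3, so a_4 = 2.
  5 = 1*3 + 2, so a_5 = 1.
  3 = 1*2 + 1, so a_6 = 1.
  2 = 2*1 + 0, so a_7 = 2.
so x = [2; 1, 1, 2, 2, 1, 1, 2].
Convergents (p_i = a_i*p_{i-1} + p_{i-2}, q_i = a_i*q_{i-1} + q_{i-2} with p_{-2}=0, p_{-1}=1, q_{-2}=1, q_{-1}=0), until the denominator exceeds 27:
  i=0: a_0=2, p_0 = 2*1 + 0 = 2, q_0 = 2*0 + 1 = 1.
  i=1: a_1=1, p_1 = 1*2 + 1 = 3, q_1 = 1*1 + 0 = 1.
  i=2: a_2=1, p_2 = 1*3 + 2 = 5, q_2 = 1*1 + 1 = 2.
  i=3: a_3=2, p_3 = 2*5 + 3 = 13, q_3 = 2*2 + 1 = 5.
  i=4: a_4=2, p_4 = 2*13 + 5 = 31, q_4 = 2*5 + 2 = 12.
  i=5: a_5=1, p_5 = 1*31 + 13 = 44, q_5 = 1*12 + 5 = 17.
  i=6: a_6=1, p_6 = 1*44 + 31 = 75, q_6 = 1*17 + 12 = 29.
q_6 = 29 > 27, so the last convergent with denominator <= 27 is p_5/q_5 = 44/17.
The closest fraction with denominator <= 27 is either p_5/q_5 or the intermediate fraction (k*p_5 + p_4)/(k*q_5 + q_4) with the largest k >= 1 whose denominator stays <= 27; these approach x as k grows, and every other convergent or intermediate fraction in range is farther away.
Largest k: floor((27 - q_4)/q_5) = floor((27 - 12)/17) = 0.
Since k = 0, no intermediate fraction beyond p_5/q_5 has denominator <= 27, so the convergent 44/17 is the closest (its error is |194*17 - 44*75|/(75*17) = 2/1275).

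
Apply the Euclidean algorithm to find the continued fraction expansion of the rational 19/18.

[1; 18]

Run the Euclidean algorithm on 19 and 18; the successive quotients are the partial quotients a_0, a_1, ... (each step inverts the fractional part left over by the previous one):
  19 = 1*18 + 1, so a_0 = 1.
  18 = 18*1 + 0, so a_1 = 18.
The remainder reaches 0 after 2 divisions, so the expansion has 2 partial quotients, read off in order.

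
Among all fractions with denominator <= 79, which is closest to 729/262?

64/23

Expand x = 729/262 as a continued fraction with the Euclidean algorithm:
  729 = 2*262 + 205, so a_0 = 2.
  262 = 1*205 + 57, so a_1 = 1.
  205 = 3*57 + 34, so a_2 = 3.
  57 = 1*34 + 23, so a_3 = 1.
  34 = 1*23 + 11, so a_4 = 1.
  23 = 2*11 + 1, so a_5 = 2.
  11 = 11*1 + 0, so a_6 = 11.
so x = [2; 1, 3, 1, 1, 2, 11].
Convergents (p_i = a_i*p_{i-1} + p_{i-2}, q_i = a_i*q_{i-1} + q_{i-2} with p_{-2}=0, p_{-1}=1, q_{-2}=1, q_{-1}=0), until the denominator exceeds 79:
  i=0: a_0=2, p_0 = 2*1 + 0 = 2, q_0 = 2*0 + 1 = 1.
  i=1: a_1=1, p_1 = 1*2 + 1 = 3, q_1 = 1*1 + 0 = 1.
  i=2: a_2=3, p_2 = 3*3 + 2 = 11, q_2 = 3*1 + 1 = 4.
  i=3: a_3=1, p_3 = 1*11 + 3 = 14, q_3 = 1*4 + 1 = 5.
  i=4: a_4=1, p_4 = 1*14 + 11 = 25, q_4 = 1*5 + 4 = 9.
  i=5: a_5=2, p_5 = 2*25 + 14 = 64, q_5 = 2*9 + 5 = 23.
  i=6: a_6=11, p_6 = 11*64 + 25 = 729, q_6 = 11*23 + 9 = 262.
q_6 = 262 > 79, so the last convergent with denominator <= 79 is p_5/q_5 = 64/23.
The closest fraction with denominator <= 79 is either p_5/q_5 or the intermediate fraction (k*p_5 + p_4)/(k*q_5 + q_4) with the largest k >= 1 whose denominator stays <= 79; these approach x as k grows, and every other convergent or intermediate fraction in range is farther away.
Largest k: floor((79 - q_4)/q_5) = floor((79 - 9)/23) = 3.
That gives (3*64 + 25)/(3*23 + 9) = 217/78.
Compare the errors: |x - 64/23| = |729*23 - 64*262|/(262*23) = 1/6026, and |x - 217/78| = |729*78 - 217*262|/(262*78) = 8/20436.
Cross-multiplying, 1*20436 = 20436 < 48208 = 8*6026, so 1/6026 is smaller: the convergent 64/23 is closer to x than 217/78.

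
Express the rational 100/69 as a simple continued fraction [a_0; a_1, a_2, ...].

[1; 2, 4, 2, 3]

Run the Euclidean algorithm on 100 and 69; the successive quotients are the partial quotients a_0, a_1, ... (each step inverts the fractional part left over by the previous one):
  100 = 1*69 + 31, so a_0 = 1.
  69 = 2*31 + 7, so a_1 = 2.
  31 = 4*7 + 3, so a_2 = 4.
  7 = 2*3 + 1, so a_3 = 2.
  3 = 3*1 + 0, so a_4 = 3.
The remainder reaches 0 after 5 divisions, so the expansion has 5 partial quotients, read off in order.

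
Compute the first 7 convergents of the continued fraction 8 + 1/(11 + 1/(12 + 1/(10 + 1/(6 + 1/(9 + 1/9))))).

Using the convergent recurrence p_i = a_i*p_{i-1} + p_{i-2}, q_i = a_i*q_{i-1} + q_{i-2} with p_{-2}=0, p_{-1}=1, q_{-2}=1, q_{-1}=0:
  i=0: a_0=8, p_0 = 8*1 + 0 = 8, q_0 = 8*0 + 1 = 1.
  i=1: a_1=11, p_1 = 11*8 + 1 = 89, q_1 = 11*1 + 0 = 11.
  i=2: a_2=12, p_2 = 12*89 + 8 = 1076, q_2 = 12*11 + 1 = 133.
  i=3: a_3=10, p_3 = 10*1076 + 89 = 10849, q_3 = 10*133 + 11 = 1341.
  i=4: a_4=6, p_4 = 6*10849 + 1076 = 66170, q_4 = 6*1341 + 133 = 8179.
  i=5: a_5=9, p_5 = 9*66170 + 10849 = 606379, q_5 = 9*8179 + 1341 = 74952.
  i=6: a_6=9, p_6 = 9*606379 + 66170 = 5523581, q_6 = 9*74952 + 8179 = 682747.

8/1, 89/11, 1076/133, 10849/1341, 66170/8179, 606379/74952, 5523581/682747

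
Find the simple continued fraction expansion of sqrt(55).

[7; (2, 2, 2, 14)]

Write x_i = (sqrt(55) + m_i)/d_i with (m_0, d_0) = (0, 1). a_0 = floor(sqrt(55)) = 7, since 7^2 = 49 <= 55 < 64 = 8^2.
Iterate m_{i+1} = d_i*a_i - m_i, d_{i+1} = (55 - m_{i+1}^2)/d_i, a_{i+1} = floor((a_0 + m_{i+1})/d_{i+1}):
  m_1 = 1*7 - 0 = 7, d_1 = (55 - 7^2)/1 = 6/1 = 6, a_1 = floor((7 + 7)/6) = 2.
  m_2 = 6*2 - 7 = 5, d_2 = (55 - 5^2)/6 = 30/6 = 5, a_2 = floor((7 + 5)/5) = 2.
  m_3 = 5*2 - 5 = 5, d_3 = (55 - 5^2)/5 = 30/5 = 6, a_3 = floor((7 + 5)/6) = 2.
  m_4 = 6*2 - 5 = 7, d_4 = (55 - 7^2)/6 = 6/6 = 1, a_4 = floor((7 + 7)/1) = 14.
  m_5 = 1*14 - 7 = 7, d_5 = (55 - 7^2)/1 = 6/1 = 6: (m_5, d_5) = (m_1, d_1) = (7, 6), so from here the quotients repeat a_1, ..., a_4; the period length is 4.
Hence the expansion of sqrt(55) is a_0 = 7 followed by the repeating block 2, 2, 2, 14 (period 4).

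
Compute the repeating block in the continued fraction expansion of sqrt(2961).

[54; (2, 2, 2, 3, 1, 14, 1, 3, 2, 2, 2, 108)]

Write x_i = (sqrt(2961) + m_i)/d_i with (m_0, d_0) = (0, 1). a_0 = floor(sqrt(2961)) = 54, since 54^2 = 2916 <= 2961 < 3025 = 55^2.
Iterate m_{i+1} = d_i*a_i - m_i, d_{i+1} = (2961 - m_{i+1}^2)/d_i, a_{i+1} = floor((a_0 + m_{i+1})/d_{i+1}):
  m_1 = 1*54 - 0 = 54, d_1 = (2961 - 54^2)/1 = 45/1 = 45, a_1 = floor((54 + 54)/45) = 2.
  m_2 = 45*2 - 54 = 36, d_2 = (2961 - 36^2)/45 = 1665/45 = 37, a_2 = floor((54 + 36)/37) = 2.
  m_3 = 37*2 - 36 = 38, d_3 = (2961 - 38^2)/37 = 1517/37 = 41, a_3 = floor((54 + 38)/41) = 2.
  m_4 = 41*2 - 38 = 44, d_4 = (2961 - 44^2)/41 = 1025/41 = 25, a_4 = floor((54 + 44)/25) = 3.
  m_5 = 25*3 - 44 = 31, d_5 = (2961 - 31^2)/25 = 2000/25 = 80, a_5 = floor((54 + 31)/80) = 1.
  m_6 = 80*1 - 31 = 49, d_6 = (2961 - 49^2)/80 = 560/80 = 7, a_6 = floor((54 + 49)/7) = 14.
  m_7 = 7*14 - 49 = 49, d_7 = (2961 - 49^2)/7 = 560/7 = 80, a_7 = floor((54 + 49)/80) = 1.
  m_8 = 80*1 - 49 = 31, d_8 = (2961 - 31^2)/80 = 2000/80 = 25, a_8 = floor((54 + 31)/25) = 3.
  m_9 = 25*3 - 31 = 44, d_9 = (2961 - 44^2)/25 = 1025/25 = 41, a_9 = floor((54 + 44)/41) = 2.
  m_10 = 41*2 - 44 = 38, d_10 = (2961 - 38^2)/41 = 1517/41 = 37, a_10 = floor((54 + 38)/37) = 2.
  m_11 = 37*2 - 38 = 36, d_11 = (2961 - 36^2)/37 = 1665/37 = 45, a_11 = floor((54 + 36)/45) = 2.
  m_12 = 45*2 - 36 = 54, d_12 = (2961 - 54^2)/45 = 45/45 = 1, a_12 = floor((54 + 54)/1) = 108.
  m_13 = 1*108 - 54 = 54, d_13 = (2961 - 54^2)/1 = 45/1 = 45: (m_13, d_13) = (m_1, d_1) = (54, 45), so from here the quotients repeat a_1, ..., a_12; the period length is 12.
Hence the expansion of sqrt(2961) is a_0 = 54 followed by the repeating block 2, 2, 2, 3, 1, 14, 1, 3, 2, 2, 2, 108 (period 12).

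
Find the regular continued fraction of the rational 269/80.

Run the Euclidean algorithm on 269 and 80; the successive quotients are the partial quotients a_0, a_1, ... (each step inverts the fractional part left over by the previous one):
  269 = 3*80 + 29, so a_0 = 3.
  80 = 2*29 + 22, so a_1 = 2.
  29 = 1*22 + 7, so a_2 = 1.
  22 = 3*7 + 1, so a_3 = 3.
  7 = 7*1 + 0, so a_4 = 7.
The remainder reaches 0 after 5 divisions, so the expansion has 5 partial quotients, read off in order.

[3; 2, 1, 3, 7]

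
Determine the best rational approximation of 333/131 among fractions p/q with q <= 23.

Expand x = 333/131 as a continued fraction with the Euclidean algorithm:
  333 = 2*131 + 71, so a_0 = 2.
  131 = 1*71 + 60, so a_1 = 1.
  71 = 1*60 + 11, so a_2 = 1.
  60 = 5*11 + 5, so a_3 = 5.
  11 = 2*5 + 1, so a_4 = 2.
  5 = 5*1 + 0, so a_5 = 5.
so x = [2; 1, 1, 5, 2, 5].
Convergents (p_i = a_i*p_{i-1} + p_{i-2}, q_i = a_i*q_{i-1} + q_{i-2} with p_{-2}=0, p_{-1}=1, q_{-2}=1, q_{-1}=0), until the denominator exceeds 23:
  i=0: a_0=2, p_0 = 2*1 + 0 = 2, q_0 = 2*0 + 1 = 1.
  i=1: a_1=1, p_1 = 1*2 + 1 = 3, q_1 = 1*1 + 0 = 1.
  i=2: a_2=1, p_2 = 1*3 + 2 = 5, q_2 = 1*1 + 1 = 2.
  i=3: a_3=5, p_3 = 5*5 + 3 = 28, q_3 = 5*2 + 1 = 11.
  i=4: a_4=2, p_4 = 2*28 + 5 = 61, q_4 = 2*11 + 2 = 24.
q_4 = 24 > 23, so the last convergent with denominator <= 23 is p_3/q_3 = 28/11.
The closest fraction with denominator <= 23 is either p_3/q_3 or the intermediate fraction (k*p_3 + p_2)/(k*q_3 + q_2) with the largest k >= 1 whose denominator stays <= 23; these approach x as k grows, and every other convergent or intermediate fraction in range is farther away.
Largest k: floor((23 - q_2)/q_3) = floor((23 - 2)/11) = 1.
That gives (1*28 + 5)/(1*11 + 2) = 33/13.
Compare the errors: |x - 28/11| = |333*11 - 28*131|/(131*11) = 5/1441, and |x - 33/13| = |333*13 - 33*131|/(131*13) = 6/1703.
Cross-multiplying, 5*1703 = 8515 < 8646 = 6*1441, so 5/1441 is smaller: the convergent 28/11 is closer to x than 33/13.

28/11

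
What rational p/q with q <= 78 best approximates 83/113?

Expand x = 83/113 as a continued fraction with the Euclidean algorithm:
  83 = 0*113 + 83, so a_0 = 0.
  113 = 1*83 + 30, so a_1 = 1.
  83 = 2*30 + 23, so a_2 = 2.
  30 = 1*23 + 7, so a_3 = 1.
  23 = 3*7 + 2, so a_4 = 3.
  7 = 3*2 + 1, so a_5 = 3.
  2 = 2*1 + 0, so a_6 = 2.
so x = [0; 1, 2, 1, 3, 3, 2].
Convergents (p_i = a_i*p_{i-1} + p_{i-2}, q_i = a_i*q_{i-1} + q_{i-2} with p_{-2}=0, p_{-1}=1, q_{-2}=1, q_{-1}=0), until the denominator exceeds 78:
  i=0: a_0=0, p_0 = 0*1 + 0 = 0, q_0 = 0*0 + 1 = 1.
  i=1: a_1=1, p_1 = 1*0 + 1 = 1, q_1 = 1*1 + 0 = 1.
  i=2: a_2=2, p_2 = 2*1 + 0 = 2, q_2 = 2*1 + 1 = 3.
  i=3: a_3=1, p_3 = 1*2 + 1 = 3, q_3 = 1*3 + 1 = 4.
  i=4: a_4=3, p_4 = 3*3 + 2 = 11, q_4 = 3*4 + 3 = 15.
  i=5: a_5=3, p_5 = 3*11 + 3 = 36, q_5 = 3*15 + 4 = 49.
  i=6: a_6=2, p_6 = 2*36 + 11 = 83, q_6 = 2*49 + 15 = 113.
q_6 = 113 > 78, so the last convergent with denominator <= 78 is p_5/q_5 = 36/49.
The closest fraction with denominator <= 78 is either p_5/q_5 or the intermediate fraction (k*p_5 + p_4)/(k*q_5 + q_4) with the largest k >= 1 whose denominator stays <= 78; these approach x as k grows, and every other convergent or intermediate fraction in range is farther away.
Largest k: floor((78 - q_4)/q_5) = floor((78 - 15)/49) = 1.
That gives (1*36 + 11)/(1*49 + 15) = 47/64.
Compare the errors: |x - 36/49| = |83*49 - 36*113|/(113*49) = 1/5537, and |x - 47/64| = |83*64 - 47*113|/(113*64) = 1/7232.
Cross-multiplying, 1*5537 = 5537 < 7232 = 1*7232, so 1/7232 is smaller: the intermediate fraction 47/64 is closer to x than 36/49.

47/64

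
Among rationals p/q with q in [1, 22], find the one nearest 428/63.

129/19

Expand x = 428/63 as a continued fraction with the Euclidean algorithm:
  428 = 6*63 + 50, so a_0 = 6.
  63 = 1*50 + 13, so a_1 = 1.
  50 = 3*13 + 11, so a_2 = 3.
  13 = 1*11 + 2, so a_3 = 1.
  11 = 5*2 + 1, so a_4 = 5.
  2 = 2*1 + 0, so a_5 = 2.
so x = [6; 1, 3, 1, 5, 2].
Convergents (p_i = a_i*p_{i-1} + p_{i-2}, q_i = a_i*q_{i-1} + q_{i-2} with p_{-2}=0, p_{-1}=1, q_{-2}=1, q_{-1}=0), until the denominator exceeds 22:
  i=0: a_0=6, p_0 = 6*1 + 0 = 6, q_0 = 6*0 + 1 = 1.
  i=1: a_1=1, p_1 = 1*6 + 1 = 7, q_1 = 1*1 + 0 = 1.
  i=2: a_2=3, p_2 = 3*7 + 6 = 27, q_2 = 3*1 + 1 = 4.
  i=3: a_3=1, p_3 = 1*27 + 7 = 34, q_3 = 1*4 + 1 = 5.
  i=4: a_4=5, p_4 = 5*34 + 27 = 197, q_4 = 5*5 + 4 = 29.
q_4 = 29 > 22, so the last convergent with denominator <= 22 is p_3/q_3 = 34/5.
The closest fraction with denominator <= 22 is either p_3/q_3 or the intermediate fraction (k*p_3 + p_2)/(k*q_3 + q_2) with the largest k >= 1 whose denominator stays <= 22; these approach x as k grows, and every other convergent or intermediate fraction in range is farther away.
Largest k: floor((22 - q_2)/q_3) = floor((22 - 4)/5) = 3.
That gives (3*34 + 27)/(3*5 + 4) = 129/19.
Compare the errors: |x - 34/5| = |428*5 - 34*63|/(63*5) = 2/315, and |x - 129/19| = |428*19 - 129*63|/(63*19) = 5/1197.
Cross-multiplying, 5*315 = 1575 < 2394 = 2*1197, so 5/1197 is smaller: the intermediate fraction 129/19 is closer to x than 34/5.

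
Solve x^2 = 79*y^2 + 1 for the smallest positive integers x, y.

First expand sqrt(79) as a continued fraction. With x_i = (sqrt(79) + m_i)/d_i and (m_0, d_0) = (0, 1): a_0 = floor(sqrt(79)) = 8, since 8^2 = 64 <= 79 < 81 = 9^2.
Iterate m_{i+1} = d_i*a_i - m_i, d_{i+1} = (79 - m_{i+1}^2)/d_i, a_{i+1} = floor((a_0 + m_{i+1})/d_{i+1}):
  m_1 = 1*8 - 0 = 8, d_1 = (79 - 8^2)/1 = 15/1 = 15, a_1 = floor((8 + 8)/15) = 1.
  m_2 = 15*1 - 8 = 7, d_2 = (79 - 7^2)/15 = 30/15 = 2, a_2 = floor((8 + 7)/2) = 7.
  m_3 = 2*7 - 7 = 7, d_3 = (79 - 7^2)/2 = 30/2 = 15, a_3 = floor((8 + 7)/15) = 1.
  m_4 = 15*1 - 7 = 8, d_4 = (79 - 8^2)/15 = 15/15 = 1, a_4 = floor((8 + 8)/1) = 16.
  m_5 = 1*16 - 8 = 8, d_5 = (79 - 8^2)/1 = 15/1 = 15: (m_5, d_5) = (m_1, d_1) = (8, 15), so from here the quotients repeat a_1, ..., a_4; the period length is 4.
So sqrt(79) = [8; (1, 7, 1, 16)] with period length k = 4.
k is even, so the fundamental solution of x^2 - 79y^2 = 1 is (p_{k-1}, q_{k-1}) = (p_3, q_3); compute convergents through index 3.
Convergents (p_i = a_i*p_{i-1} + p_{i-2}, q_i = a_i*q_{i-1} + q_{i-2} with p_{-2}=0, p_{-1}=1, q_{-2}=1, q_{-1}=0):
  i=0: a_0=8, p_0 = 8*1 + 0 = 8, q_0 = 8*0 + 1 = 1.
  i=1: a_1=1, p_1 = 1*8 + 1 = 9, q_1 = 1*1 + 0 = 1.
  i=2: a_2=7, p_2 = 7*9 + 8 = 71, q_2 = 7*1 + 1 = 8.
  i=3: a_3=1, p_3 = 1*71 + 9 = 80, q_3 = 1*8 + 1 = 9.
Check: 80^2 - 79*9^2 = 6400 - 6399 = 1, so (x, y) = (80, 9) solves the equation, and by the theorem it is the least positive solution.

(x, y) = (80, 9)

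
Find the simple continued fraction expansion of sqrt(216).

[14; (1, 2, 3, 2, 1, 28)]

Write x_i = (sqrt(216) + m_i)/d_i with (m_0, d_0) = (0, 1). a_0 = floor(sqrt(216)) = 14, since 14^2 = 196 <= 216 < 225 = 15^2.
Iterate m_{i+1} = d_i*a_i - m_i, d_{i+1} = (216 - m_{i+1}^2)/d_i, a_{i+1} = floor((a_0 + m_{i+1})/d_{i+1}):
  m_1 = 1*14 - 0 = 14, d_1 = (216 - 14^2)/1 = 20/1 = 20, a_1 = floor((14 + 14)/20) = 1.
  m_2 = 20*1 - 14 = 6, d_2 = (216 - 6^2)/20 = 180/20 = 9, a_2 = floor((14 + 6)/9) = 2.
  m_3 = 9*2 - 6 = 12, d_3 = (216 - 12^2)/9 = 72/9 = 8, a_3 = floor((14 + 12)/8) = 3.
  m_4 = 8*3 - 12 = 12, d_4 = (216 - 12^2)/8 = 72/8 = 9, a_4 = floor((14 + 12)/9) = 2.
  m_5 = 9*2 - 12 = 6, d_5 = (216 - 6^2)/9 = 180/9 = 20, a_5 = floor((14 + 6)/20) = 1.
  m_6 = 20*1 - 6 = 14, d_6 = (216 - 14^2)/20 = 20/20 = 1, a_6 = floor((14 + 14)/1) = 28.
  m_7 = 1*28 - 14 = 14, d_7 = (216 - 14^2)/1 = 20/1 = 20: (m_7, d_7) = (m_1, d_1) = (14, 20), so from here the quotients repeat a_1, ..., a_6; the period length is 6.
Hence the expansion of sqrt(216) is a_0 = 14 followed by the repeating block 1, 2, 3, 2, 1, 28 (period 6).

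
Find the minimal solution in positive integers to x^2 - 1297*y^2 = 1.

First expand sqrt(1297) as a continued fraction. With x_i = (sqrt(1297) + m_i)/d_i and (m_0, d_0) = (0, 1): a_0 = floor(sqrt(1297)) = 36, since 36^2 = 1296 <= 1297 < 1369 = 37^2.
Iterate m_{i+1} = d_i*a_i - m_i, d_{i+1} = (1297 - m_{i+1}^2)/d_i, a_{i+1} = floor((a_0 + m_{i+1})/d_{i+1}):
  m_1 = 1*36 - 0 = 36, d_1 = (1297 - 36^2)/1 = 1/1 = 1, a_1 = floor((36 + 36)/1) = 72.
  m_2 = 1*72 - 36 = 36, d_2 = (1297 - 36^2)/1 = 1/1 = 1: (m_2, d_2) = (m_1, d_1) = (36, 1), so from here the quotient a_1 repeats; the period length is 1.
So sqrt(1297) = [36; (72)] with period length k = 1.
k is odd, so (p_{k-1}, q_{k-1}) only solves x^2 - 1297y^2 = -1 and the fundamental solution of x^2 - 1297y^2 = 1 is (p_{2k-1}, q_{2k-1}) = (p_1, q_1); compute convergents through index 1, running through the period twice.
Convergents (p_i = a_i*p_{i-1} + p_{i-2}, q_i = a_i*q_{i-1} + q_{i-2} with p_{-2}=0, p_{-1}=1, q_{-2}=1, q_{-1}=0):
  i=0: a_0=36, p_0 = 36*1 + 0 = 36, q_0 = 36*0 + 1 = 1.
  i=1: a_1=72, p_1 = 72*36 + 1 = 2593, q_1 = 72*1 + 0 = 72.
Indeed p_0^2 - 1297*q_0^2 = 1296 - 1297 = -1, not +1.
Check: 2593^2 - 1297*72^2 = 6723649 - 6723648 = 1, so (x, y) = (2593, 72) solves the equation, and by the theorem it is the least positive solution.

(x, y) = (2593, 72)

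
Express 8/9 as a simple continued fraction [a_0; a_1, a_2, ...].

Run the Euclidean algorithm on 8 and 9; the successive quotients are the partial quotients a_0, a_1, ... (each step inverts the fractional part left over by the previous one):
  8 = 0*9 + 8, so a_0 = 0.
  9 = 1*8 + 1, so a_1 = 1.
  8 = 8*1 + 0, so a_2 = 8.
The remainder reaches 0 after 3 divisions, so the expansion has 3 partial quotients, read off in order.

[0; 1, 8]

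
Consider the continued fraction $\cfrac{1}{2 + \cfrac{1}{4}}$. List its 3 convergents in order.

0/1, 1/2, 4/9

Using the convergent recurrence p_i = a_i*p_{i-1} + p_{i-2}, q_i = a_i*q_{i-1} + q_{i-2} with p_{-2}=0, p_{-1}=1, q_{-2}=1, q_{-1}=0:
  i=0: a_0=0, p_0 = 0*1 + 0 = 0, q_0 = 0*0 + 1 = 1.
  i=1: a_1=2, p_1 = 2*0 + 1 = 1, q_1 = 2*1 + 0 = 2.
  i=2: a_2=4, p_2 = 4*1 + 0 = 4, q_2 = 4*2 + 1 = 9.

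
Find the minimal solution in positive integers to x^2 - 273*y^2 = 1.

(x, y) = (727, 44)

First expand sqrt(273) as a continued fraction. With x_i = (sqrt(273) + m_i)/d_i and (m_0, d_0) = (0, 1): a_0 = floor(sqrt(273)) = 16, since 16^2 = 256 <= 273 < 289 = 17^2.
Iterate m_{i+1} = d_i*a_i - m_i, d_{i+1} = (273 - m_{i+1}^2)/d_i, a_{i+1} = floor((a_0 + m_{i+1})/d_{i+1}):
  m_1 = 1*16 - 0 = 16, d_1 = (273 - 16^2)/1 = 17/1 = 17, a_1 = floor((16 + 16)/17) = 1.
  m_2 = 17*1 - 16 = 1, d_2 = (273 - 1^2)/17 = 272/17 = 16, a_2 = floor((16 + 1)/16) = 1.
  m_3 = 16*1 - 1 = 15, d_3 = (273 - 15^2)/16 = 48/16 = 3, a_3 = floor((16 + 15)/3) = 10.
  m_4 = 3*10 - 15 = 15, d_4 = (273 - 15^2)/3 = 48/3 = 16, a_4 = floor((16 + 15)/16) = 1.
  m_5 = 16*1 - 15 = 1, d_5 = (273 - 1^2)/16 = 272/16 = 17, a_5 = floor((16 + 1)/17) = 1.
  m_6 = 17*1 - 1 = 16, d_6 = (273 - 16^2)/17 = 17/17 = 1, a_6 = floor((16 + 16)/1) = 32.
  m_7 = 1*32 - 16 = 16, d_7 = (273 - 16^2)/1 = 17/1 = 17: (m_7, d_7) = (m_1, d_1) = (16, 17), so from here the quotients repeat a_1, ..., a_6; the period length is 6.
So sqrt(273) = [16; (1, 1, 10, 1, 1, 32)] with period length k = 6.
k is even, so the fundamental solution of x^2 - 273y^2 = 1 is (p_{k-1}, q_{k-1}) = (p_5, q_5); compute convergents through index 5.
Convergents (p_i = a_i*p_{i-1} + p_{i-2}, q_i = a_i*q_{i-1} + q_{i-2} with p_{-2}=0, p_{-1}=1, q_{-2}=1, q_{-1}=0):
  i=0: a_0=16, p_0 = 16*1 + 0 = 16, q_0 = 16*0 + 1 = 1.
  i=1: a_1=1, p_1 = 1*16 + 1 = 17, q_1 = 1*1 + 0 = 1.
  i=2: a_2=1, p_2 = 1*17 + 16 = 33, q_2 = 1*1 + 1 = 2.
  i=3: a_3=10, p_3 = 10*33 + 17 = 347, q_3 = 10*2 + 1 = 21.
  i=4: a_4=1, p_4 = 1*347 + 33 = 380, q_4 = 1*21 + 2 = 23.
  i=5: a_5=1, p_5 = 1*380 + 347 = 727, q_5 = 1*23 + 21 = 44.
Check: 727^2 - 273*44^2 = 528529 - 528528 = 1, so (x, y) = (727, 44) solves the equation, and by the theorem it is the least positive solution.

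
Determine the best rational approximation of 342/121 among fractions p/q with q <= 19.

Expand x = 342/121 as a continued fraction with the Euclidean algorithm:
  342 = 2*121 + 100, so a_0 = 2.
  121 = 1*100 + 21, so a_1 = 1.
  100 = 4*21 + 16, so a_2 = 4.
  21 = 1*16 + 5, so a_3 = 1.
  16 = 3*5 + 1, so a_4 = 3.
  5 = 5*1 + 0, so a_5 = 5.
so x = [2; 1, 4, 1, 3, 5].
Convergents (p_i = a_i*p_{i-1} + p_{i-2}, q_i = a_i*q_{i-1} + q_{i-2} with p_{-2}=0, p_{-1}=1, q_{-2}=1, q_{-1}=0), until the denominator exceeds 19:
  i=0: a_0=2, p_0 = 2*1 + 0 = 2, q_0 = 2*0 + 1 = 1.
  i=1: a_1=1, p_1 = 1*2 + 1 = 3, q_1 = 1*1 + 0 = 1.
  i=2: a_2=4, p_2 = 4*3 + 2 = 14, q_2 = 4*1 + 1 = 5.
  i=3: a_3=1, p_3 = 1*14 + 3 = 17, q_3 = 1*5 + 1 = 6.
  i=4: a_4=3, p_4 = 3*17 + 14 = 65, q_4 = 3*6 + 5 = 23.
q_4 = 23 > 19, so the last convergent with denominator <= 19 is p_3/q_3 = 17/6.
The closest fraction with denominator <= 19 is either p_3/q_3 or the intermediate fraction (k*p_3 + p_2)/(k*q_3 + q_2) with the largest k >= 1 whose denominator stays <= 19; these approach x as k grows, and every other convergent or intermediate fraction in range is farther away.
Largest k: floor((19 - q_2)/q_3) = floor((19 - 5)/6) = 2.
That gives (2*17 + 14)/(2*6 + 5) = 48/17.
Compare the errors: |x - 17/6| = |342*6 - 17*121|/(121*6) = 5/726, and |x - 48/17| = |342*17 - 48*121|/(121*17) = 6/2057.
Cross-multiplying, 6*726 = 4356 < 10285 = 5*2057, so 6/2057 is smaller: the intermediate fraction 48/17 is closer to x than 17/6.

48/17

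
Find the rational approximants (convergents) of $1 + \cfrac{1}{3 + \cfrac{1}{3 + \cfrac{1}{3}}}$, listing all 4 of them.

1/1, 4/3, 13/10, 43/33

Using the convergent recurrence p_i = a_i*p_{i-1} + p_{i-2}, q_i = a_i*q_{i-1} + q_{i-2} with p_{-2}=0, p_{-1}=1, q_{-2}=1, q_{-1}=0:
  i=0: a_0=1, p_0 = 1*1 + 0 = 1, q_0 = 1*0 + 1 = 1.
  i=1: a_1=3, p_1 = 3*1 + 1 = 4, q_1 = 3*1 + 0 = 3.
  i=2: a_2=3, p_2 = 3*4 + 1 = 13, q_2 = 3*3 + 1 = 10.
  i=3: a_3=3, p_3 = 3*13 + 4 = 43, q_3 = 3*10 + 3 = 33.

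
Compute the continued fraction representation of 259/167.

[1; 1, 1, 4, 2, 2, 3]

Run the Euclidean algorithm on 259 and 167; the successive quotients are the partial quotients a_0, a_1, ... (each step inverts the fractional part left over by the previous one):
  259 = 1*167 + 92, so a_0 = 1.
  167 = 1*92 + 75, so a_1 = 1.
  92 = 1*75 + 17, so a_2 = 1.
  75 = 4*17 + 7, so a_3 = 4.
  17 = 2*7 + 3, so a_4 = 2.
  7 = 2*3 + 1, so a_5 = 2.
  3 = 3*1 + 0, so a_6 = 3.
The remainder reaches 0 after 7 divisions, so the expansion has 7 partial quotients, read off in order.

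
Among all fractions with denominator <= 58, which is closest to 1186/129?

285/31

Expand x = 1186/129 as a continued fraction with the Euclidean algorithm:
  1186 = 9*129 + 25, so a_0 = 9.
  129 = 5*25 + 4, so a_1 = 5.
  25 = 6*4 + 1, so a_2 = 6.
  4 = 4*1 + 0, so a_3 = 4.
so x = [9; 5, 6, 4].
Convergents (p_i = a_i*p_{i-1} + p_{i-2}, q_i = a_i*q_{i-1} + q_{i-2} with p_{-2}=0, p_{-1}=1, q_{-2}=1, q_{-1}=0), until the denominator exceeds 58:
  i=0: a_0=9, p_0 = 9*1 + 0 = 9, q_0 = 9*0 + 1 = 1.
  i=1: a_1=5, p_1 = 5*9 + 1 = 46, q_1 = 5*1 + 0 = 5.
  i=2: a_2=6, p_2 = 6*46 + 9 = 285, q_2 = 6*5 + 1 = 31.
  i=3: a_3=4, p_3 = 4*285 + 46 = 1186, q_3 = 4*31 + 5 = 129.
q_3 = 129 > 58, so the last convergent with denominator <= 58 is p_2/q_2 = 285/31.
The closest fraction with denominator <= 58 is either p_2/q_2 or the intermediate fraction (k*p_2 + p_1)/(k*q_2 + q_1) with the largest k >= 1 whose denominator stays <= 58; these approach x as k grows, and every other convergent or intermediate fraction in range is farther away.
Largest k: floor((58 - q_1)/q_2) = floor((58 - 5)/31) = 1.
That gives (1*285 + 46)/(1*31 + 5) = 331/36.
Compare the errors: |x - 285/31| = |1186*31 - 285*129|/(129*31) = 1/3999, and |x - 331/36| = |1186*36 - 331*129|/(129*36) = 3/4644.
Cross-multiplying, 1*4644 = 4644 < 11997 = 3*3999, so 1/3999 is smaller: the convergent 285/31 is closer to x than 331/36.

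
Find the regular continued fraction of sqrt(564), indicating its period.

Write x_i = (sqrt(564) + m_i)/d_i with (m_0, d_0) = (0, 1). a_0 = floor(sqrt(564)) = 23, since 23^2 = 529 <= 564 < 576 = 24^2.
Iterate m_{i+1} = d_i*a_i - m_i, d_{i+1} = (564 - m_{i+1}^2)/d_i, a_{i+1} = floor((a_0 + m_{i+1})/d_{i+1}):
  m_1 = 1*23 - 0 = 23, d_1 = (564 - 23^2)/1 = 35/1 = 35, a_1 = floor((23 + 23)/35) = 1.
  m_2 = 35*1 - 23 = 12, d_2 = (564 - 12^2)/35 = 420/35 = 12, a_2 = floor((23 + 12)/12) = 2.
  m_3 = 12*2 - 12 = 12, d_3 = (564 - 12^2)/12 = 420/12 = 35, a_3 = floor((23 + 12)/35) = 1.
  m_4 = 35*1 - 12 = 23, d_4 = (564 - 23^2)/35 = 35/35 = 1, a_4 = floor((23 + 23)/1) = 46.
  m_5 = 1*46 - 23 = 23, d_5 = (564 - 23^2)/1 = 35/1 = 35: (m_5, d_5) = (m_1, d_1) = (23, 35), so from here the quotients repeat a_1, ..., a_4; the period length is 4.
Hence the expansion of sqrt(564) is a_0 = 23 followed by the repeating block 1, 2, 1, 46 (period 4).

[23; (1, 2, 1, 46)]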